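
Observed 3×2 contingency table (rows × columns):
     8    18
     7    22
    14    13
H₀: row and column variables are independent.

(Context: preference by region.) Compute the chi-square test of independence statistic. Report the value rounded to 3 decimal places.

Row totals [26, 29, 27], col totals [29, 53], n=82
χ² = (8−9.20)²/9.20 + (18−16.80)²/16.80 + (7−10.26)²/10.26 + (22−18.74)²/18.74 + (14−9.55)²/9.55 + (13−17.45)²/17.45 = 5.0500
df = 2

test statistic = 5.050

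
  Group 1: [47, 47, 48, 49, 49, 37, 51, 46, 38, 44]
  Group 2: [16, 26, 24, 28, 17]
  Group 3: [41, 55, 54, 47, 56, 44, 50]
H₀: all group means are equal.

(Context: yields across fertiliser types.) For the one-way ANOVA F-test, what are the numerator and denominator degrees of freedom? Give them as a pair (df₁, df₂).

k = 3 groups, N = 22 total
df = (k−1, N−k) = (3−1, 22−3) = (2, 19)

degrees of freedom = [2, 19]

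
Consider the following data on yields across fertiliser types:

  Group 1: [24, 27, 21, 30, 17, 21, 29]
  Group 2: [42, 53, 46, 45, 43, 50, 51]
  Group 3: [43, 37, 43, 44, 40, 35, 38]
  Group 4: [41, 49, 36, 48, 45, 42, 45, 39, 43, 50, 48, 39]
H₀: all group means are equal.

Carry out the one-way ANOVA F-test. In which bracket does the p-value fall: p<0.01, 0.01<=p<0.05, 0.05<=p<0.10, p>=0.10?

p-value bracket: p<0.01

Group means [24.14, 47.14, 40.00, 43.75], grand mean 39.515
SSB = Σnᵢ(x̄ᵢ−x̄)² = 2278.278; SSW = ΣΣ(x−x̄ᵢ)² = 537.964
MSB = 2278.278/3 = 759.4260; MSW = 537.964/29 = 18.5505
F = MSB/MSW = 40.9383
df = (3, 29)
p-value (upper-tail) = 0.00000
→ bracket: p<0.01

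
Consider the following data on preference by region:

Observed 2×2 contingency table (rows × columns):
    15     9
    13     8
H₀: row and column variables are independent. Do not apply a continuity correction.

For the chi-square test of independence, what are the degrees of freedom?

degrees of freedom = 1

df = (r−1)(c−1) = (2−1)·(2−1) = 1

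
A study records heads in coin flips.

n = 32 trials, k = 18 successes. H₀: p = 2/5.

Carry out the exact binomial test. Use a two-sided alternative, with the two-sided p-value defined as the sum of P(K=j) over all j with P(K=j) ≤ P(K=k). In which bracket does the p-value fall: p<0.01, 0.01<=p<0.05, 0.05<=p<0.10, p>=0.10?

p-value bracket: 0.05<=p<0.10

Exact binomial: n=32, k=18, p₀=2/5=0.4000
P(X=j) = C(n,j)·p₀^j·(1−p₀)^(n−j); p = Σ P(X=j) over j with P(X=j) ≤ P(X=18)
p-value (two-sided) = 0.07109
→ bracket: 0.05<=p<0.10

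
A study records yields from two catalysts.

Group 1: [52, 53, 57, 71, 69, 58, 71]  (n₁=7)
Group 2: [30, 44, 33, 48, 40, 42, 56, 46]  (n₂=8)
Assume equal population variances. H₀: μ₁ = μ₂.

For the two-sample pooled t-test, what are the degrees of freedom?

df = n₁ + n₂ − 2 = 7 + 8 − 2 = 13

degrees of freedom = 13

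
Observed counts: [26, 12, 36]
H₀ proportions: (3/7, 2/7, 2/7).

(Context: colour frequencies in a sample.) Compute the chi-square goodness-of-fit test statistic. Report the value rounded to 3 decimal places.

n = 74; E_i = n·p_i = [31.71, 21.14, 21.14]
χ² = (26−31.71)²/31.71 + (12−21.14)²/21.14 + (36−21.14)²/21.14 = 15.4234
df = 2

test statistic = 15.423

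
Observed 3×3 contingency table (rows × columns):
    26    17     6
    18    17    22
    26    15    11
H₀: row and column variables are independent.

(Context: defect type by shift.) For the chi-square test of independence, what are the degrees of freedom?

degrees of freedom = 4

df = (r−1)(c−1) = (3−1)·(3−1) = 4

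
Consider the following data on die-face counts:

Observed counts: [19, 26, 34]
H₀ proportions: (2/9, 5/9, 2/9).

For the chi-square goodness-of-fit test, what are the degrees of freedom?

df = k − 1 = 3 − 1 = 2

degrees of freedom = 2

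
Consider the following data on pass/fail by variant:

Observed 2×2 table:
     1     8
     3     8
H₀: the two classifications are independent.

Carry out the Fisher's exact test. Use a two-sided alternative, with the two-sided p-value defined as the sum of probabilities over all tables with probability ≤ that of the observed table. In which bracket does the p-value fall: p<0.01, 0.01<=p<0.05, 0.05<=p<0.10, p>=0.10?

p-value bracket: p>=0.10

Margins: r₁=9, r₂=11, c₁=4, c₂=16, n=20
p_obs = C(9,1)·C(11,3)/C(20,4); sum pmf over tables with pmf ≤ p_obs
p-value (two-sided) = 0.59133
→ bracket: p>=0.10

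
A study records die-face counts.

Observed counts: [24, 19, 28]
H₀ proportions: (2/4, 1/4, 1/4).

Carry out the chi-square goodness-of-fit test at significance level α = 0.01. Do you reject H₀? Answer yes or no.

reject H₀: yes

n = 71; E_i = n·p_i = [35.50, 17.75, 17.75]
χ² = (24−35.50)²/35.50 + (19−17.75)²/17.75 + (28−17.75)²/17.75 = 9.7324
df = 2
p-value (upper-tail) = 0.00770
At α=0.01: p < α → reject H₀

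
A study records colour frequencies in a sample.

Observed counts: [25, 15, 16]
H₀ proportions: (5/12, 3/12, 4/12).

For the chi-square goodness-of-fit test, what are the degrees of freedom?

df = k − 1 = 3 − 1 = 2

degrees of freedom = 2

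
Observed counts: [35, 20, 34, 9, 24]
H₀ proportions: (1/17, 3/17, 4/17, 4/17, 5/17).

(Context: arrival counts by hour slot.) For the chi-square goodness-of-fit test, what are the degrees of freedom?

df = k − 1 = 5 − 1 = 4

degrees of freedom = 4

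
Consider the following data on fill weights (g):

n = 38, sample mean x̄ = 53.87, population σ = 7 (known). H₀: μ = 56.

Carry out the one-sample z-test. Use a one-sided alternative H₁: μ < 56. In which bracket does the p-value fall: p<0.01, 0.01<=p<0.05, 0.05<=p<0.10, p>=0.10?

SE = σ/√n = 7/√38 = 1.1355
z = (x̄−μ₀)/SE = (53.87−56)/1.1355 = -1.8757
p-value (one-sided, H₁ less) = 0.03035
→ bracket: 0.01<=p<0.05

p-value bracket: 0.01<=p<0.05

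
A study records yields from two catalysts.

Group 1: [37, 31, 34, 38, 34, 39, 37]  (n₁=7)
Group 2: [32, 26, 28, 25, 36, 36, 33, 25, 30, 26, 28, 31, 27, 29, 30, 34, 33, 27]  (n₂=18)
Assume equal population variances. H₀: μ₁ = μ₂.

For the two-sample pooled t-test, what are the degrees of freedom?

degrees of freedom = 23

df = n₁ + n₂ − 2 = 7 + 18 − 2 = 23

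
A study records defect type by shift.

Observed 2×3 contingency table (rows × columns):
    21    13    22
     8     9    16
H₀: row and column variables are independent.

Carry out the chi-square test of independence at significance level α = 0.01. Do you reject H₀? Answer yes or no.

Row totals [56, 33], col totals [29, 22, 38], n=89
χ² = (21−18.25)²/18.25 + (13−13.84)²/13.84 + (22−23.91)²/23.91 + (8−10.75)²/10.75 + (9−8.16)²/8.16 + (16−14.09)²/14.09 = 1.6699
df = 2
p-value (upper-tail) = 0.43389
At α=0.01: p ≥ α → fail to reject H₀

reject H₀: no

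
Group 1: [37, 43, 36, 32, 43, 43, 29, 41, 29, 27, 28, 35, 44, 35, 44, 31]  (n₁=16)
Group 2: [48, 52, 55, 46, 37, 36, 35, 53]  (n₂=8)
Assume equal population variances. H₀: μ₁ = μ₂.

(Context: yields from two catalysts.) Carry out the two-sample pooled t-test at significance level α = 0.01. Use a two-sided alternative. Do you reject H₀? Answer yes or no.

x̄₁=36.062, s₁=6.255, n₁=16
x̄₂=45.250, s₂=8.172, n₂=8
s_p² = [15·6.255² + 7·8.172²]/22 = 47.9290
SE = √(s_p²·(1/16+1/8)) = 2.9978
t = (36.062−45.250)/2.9978 = -3.0648
df = 22
p-value (two-sided) = 0.00567
At α=0.01: p < α → reject H₀

reject H₀: yes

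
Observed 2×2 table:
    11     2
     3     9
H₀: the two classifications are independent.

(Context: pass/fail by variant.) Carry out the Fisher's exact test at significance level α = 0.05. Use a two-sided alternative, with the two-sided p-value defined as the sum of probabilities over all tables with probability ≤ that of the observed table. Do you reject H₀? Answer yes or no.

reject H₀: yes

Margins: r₁=13, r₂=12, c₁=14, c₂=11, n=25
p_obs = C(13,11)·C(12,3)/C(25,14); sum pmf over tables with pmf ≤ p_obs
p-value (two-sided) = 0.00483
At α=0.05: p < α → reject H₀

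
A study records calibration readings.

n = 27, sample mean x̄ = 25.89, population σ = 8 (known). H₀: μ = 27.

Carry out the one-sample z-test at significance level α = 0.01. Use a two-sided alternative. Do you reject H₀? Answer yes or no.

reject H₀: no

SE = σ/√n = 8/√27 = 1.5396
z = (x̄−μ₀)/SE = (25.89−27)/1.5396 = -0.7210
p-value (two-sided) = 0.47093
At α=0.01: p ≥ α → fail to reject H₀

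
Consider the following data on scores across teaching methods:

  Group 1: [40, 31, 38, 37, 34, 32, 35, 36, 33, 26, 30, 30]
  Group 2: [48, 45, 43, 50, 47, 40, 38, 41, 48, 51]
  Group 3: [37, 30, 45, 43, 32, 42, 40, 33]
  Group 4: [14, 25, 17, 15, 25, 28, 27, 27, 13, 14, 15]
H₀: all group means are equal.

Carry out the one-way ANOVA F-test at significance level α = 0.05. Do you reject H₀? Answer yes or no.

Group means [33.50, 45.10, 37.75, 20.00], grand mean 33.537
SSB = Σnᵢ(x̄ᵢ−x̄)² = 3494.795; SSW = ΣΣ(x−x̄ᵢ)² = 961.400
MSB = 3494.795/3 = 1164.9317; MSW = 961.400/37 = 25.9838
F = MSB/MSW = 44.8330
df = (3, 37)
p-value (upper-tail) = 0.00000
At α=0.05: p < α → reject H₀

reject H₀: yes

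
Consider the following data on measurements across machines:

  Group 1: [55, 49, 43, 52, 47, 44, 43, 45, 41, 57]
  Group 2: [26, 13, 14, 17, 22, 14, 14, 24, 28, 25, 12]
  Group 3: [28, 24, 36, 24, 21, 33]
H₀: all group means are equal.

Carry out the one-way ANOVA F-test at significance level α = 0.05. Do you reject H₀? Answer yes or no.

reject H₀: yes

Group means [47.60, 19.00, 27.67], grand mean 31.519
SSB = Σnᵢ(x̄ᵢ−x̄)² = 4399.007; SSW = ΣΣ(x−x̄ᵢ)² = 803.733
MSB = 4399.007/2 = 2199.5037; MSW = 803.733/24 = 33.4889
F = MSB/MSW = 65.6786
df = (2, 24)
p-value (upper-tail) = 0.00000
At α=0.05: p < α → reject H₀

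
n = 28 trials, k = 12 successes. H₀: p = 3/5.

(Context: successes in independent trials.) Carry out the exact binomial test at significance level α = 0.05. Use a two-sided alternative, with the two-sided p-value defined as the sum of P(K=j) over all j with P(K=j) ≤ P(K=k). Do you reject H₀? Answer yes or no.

Exact binomial: n=28, k=12, p₀=3/5=0.6000
P(X=j) = C(n,j)·p₀^j·(1−p₀)^(n−j); p = Σ P(X=j) over j with P(X=j) ≤ P(X=12)
p-value (two-sided) = 0.08140
At α=0.05: p ≥ α → fail to reject H₀

reject H₀: no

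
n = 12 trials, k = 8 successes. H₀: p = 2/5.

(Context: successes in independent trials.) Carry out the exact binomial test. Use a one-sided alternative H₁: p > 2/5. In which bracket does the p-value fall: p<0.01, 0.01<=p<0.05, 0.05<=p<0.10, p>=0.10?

Exact binomial: n=12, k=8, p₀=2/5=0.4000
P(X≥8) from Σ C(n,i)·p₀^i·(1−p₀)^(n−i)
p-value (one-sided, H₁ greater) = 0.05731
→ bracket: 0.05<=p<0.10

p-value bracket: 0.05<=p<0.10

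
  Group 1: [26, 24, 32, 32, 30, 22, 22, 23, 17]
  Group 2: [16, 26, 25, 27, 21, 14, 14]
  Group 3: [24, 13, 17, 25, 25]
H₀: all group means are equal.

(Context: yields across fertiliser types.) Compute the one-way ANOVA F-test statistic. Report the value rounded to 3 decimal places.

Group means [25.33, 20.43, 20.80], grand mean 22.619
SSB = Σnᵢ(x̄ᵢ−x̄)² = 116.438; SSW = ΣΣ(x−x̄ᵢ)² = 528.514
MSB = 116.438/2 = 58.2190; MSW = 528.514/18 = 29.3619
F = MSB/MSW = 1.9828
df = (2, 18)

test statistic = 1.983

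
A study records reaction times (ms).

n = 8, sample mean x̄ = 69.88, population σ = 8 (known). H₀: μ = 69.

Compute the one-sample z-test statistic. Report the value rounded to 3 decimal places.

test statistic = 0.311

SE = σ/√n = 8/√8 = 2.8284
z = (x̄−μ₀)/SE = (69.88−69)/2.8284 = 0.3111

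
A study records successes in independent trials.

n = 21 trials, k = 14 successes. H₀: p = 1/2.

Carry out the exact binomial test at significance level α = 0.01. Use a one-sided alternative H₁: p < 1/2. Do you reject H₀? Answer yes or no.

reject H₀: no

Exact binomial: n=21, k=14, p₀=1/2=0.5000
P(X≤14) from Σ C(n,i)·p₀^i·(1−p₀)^(n−i)
p-value (one-sided, H₁ less) = 0.96082
At α=0.01: p ≥ α → fail to reject H₀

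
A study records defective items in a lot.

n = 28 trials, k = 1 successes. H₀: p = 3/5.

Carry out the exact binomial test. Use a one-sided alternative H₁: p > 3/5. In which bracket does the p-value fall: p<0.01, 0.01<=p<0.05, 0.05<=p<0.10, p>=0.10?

p-value bracket: p>=0.10

Exact binomial: n=28, k=1, p₀=3/5=0.6000
P(X≥1) from Σ C(n,i)·p₀^i·(1−p₀)^(n−i)
p-value (one-sided, H₁ greater) = 1.00000
→ bracket: p>=0.10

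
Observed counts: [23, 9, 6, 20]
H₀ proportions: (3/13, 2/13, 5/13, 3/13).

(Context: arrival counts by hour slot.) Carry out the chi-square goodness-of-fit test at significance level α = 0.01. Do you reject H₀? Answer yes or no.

reject H₀: yes

n = 58; E_i = n·p_i = [13.38, 8.92, 22.31, 13.38]
χ² = (23−13.38)²/13.38 + (9−8.92)²/8.92 + (6−22.31)²/22.31 + (20−13.38)²/13.38 = 22.0994
df = 3
p-value (upper-tail) = 0.00006
At α=0.01: p < α → reject H₀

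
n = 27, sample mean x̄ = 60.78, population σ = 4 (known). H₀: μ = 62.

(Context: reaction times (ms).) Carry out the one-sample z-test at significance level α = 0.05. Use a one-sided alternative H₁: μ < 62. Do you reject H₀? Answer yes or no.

reject H₀: no

SE = σ/√n = 4/√27 = 0.7698
z = (x̄−μ₀)/SE = (60.78−62)/0.7698 = -1.5848
p-value (one-sided, H₁ less) = 0.05650
At α=0.05: p ≥ α → fail to reject H₀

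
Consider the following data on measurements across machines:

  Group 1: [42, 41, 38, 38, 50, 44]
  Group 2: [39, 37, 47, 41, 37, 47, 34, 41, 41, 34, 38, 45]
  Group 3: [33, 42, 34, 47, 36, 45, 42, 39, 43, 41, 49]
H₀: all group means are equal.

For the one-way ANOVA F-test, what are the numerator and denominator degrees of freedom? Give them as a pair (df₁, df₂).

degrees of freedom = [2, 26]

k = 3 groups, N = 29 total
df = (k−1, N−k) = (3−1, 29−3) = (2, 26)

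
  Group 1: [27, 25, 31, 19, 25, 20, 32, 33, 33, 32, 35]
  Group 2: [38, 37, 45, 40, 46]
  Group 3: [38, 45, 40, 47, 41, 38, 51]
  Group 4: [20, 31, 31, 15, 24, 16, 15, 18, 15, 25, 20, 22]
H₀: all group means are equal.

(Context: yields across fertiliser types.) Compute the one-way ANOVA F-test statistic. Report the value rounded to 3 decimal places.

Group means [28.36, 41.20, 42.86, 21.00], grand mean 30.571
SSB = Σnᵢ(x̄ᵢ−x̄)² = 2774.369; SSW = ΣΣ(x−x̄ᵢ)² = 886.203
MSB = 2774.369/3 = 924.7896; MSW = 886.203/31 = 28.5872
F = MSB/MSW = 32.3498
df = (3, 31)

test statistic = 32.350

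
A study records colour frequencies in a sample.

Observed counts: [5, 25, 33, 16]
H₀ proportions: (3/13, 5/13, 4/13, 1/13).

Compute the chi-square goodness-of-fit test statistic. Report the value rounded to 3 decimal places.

n = 79; E_i = n·p_i = [18.23, 30.38, 24.31, 6.08]
χ² = (5−18.23)²/18.23 + (25−30.38)²/30.38 + (33−24.31)²/24.31 + (16−6.08)²/6.08 = 29.8681
df = 3

test statistic = 29.868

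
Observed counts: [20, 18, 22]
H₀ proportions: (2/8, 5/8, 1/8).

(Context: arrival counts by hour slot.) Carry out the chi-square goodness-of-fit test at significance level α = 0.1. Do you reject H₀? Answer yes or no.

reject H₀: yes

n = 60; E_i = n·p_i = [15.00, 37.50, 7.50]
χ² = (20−15.00)²/15.00 + (18−37.50)²/37.50 + (22−7.50)²/7.50 = 39.8400
df = 2
p-value (upper-tail) = 0.00000
At α=0.1: p < α → reject H₀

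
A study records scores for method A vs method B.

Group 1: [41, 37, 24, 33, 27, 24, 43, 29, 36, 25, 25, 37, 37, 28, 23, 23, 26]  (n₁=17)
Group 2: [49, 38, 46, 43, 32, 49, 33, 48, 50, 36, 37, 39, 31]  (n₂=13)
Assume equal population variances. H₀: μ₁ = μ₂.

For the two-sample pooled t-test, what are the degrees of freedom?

df = n₁ + n₂ − 2 = 17 + 13 − 2 = 28

degrees of freedom = 28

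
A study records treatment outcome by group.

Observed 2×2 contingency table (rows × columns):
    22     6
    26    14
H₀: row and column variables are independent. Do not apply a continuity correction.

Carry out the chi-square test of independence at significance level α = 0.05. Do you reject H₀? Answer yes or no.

reject H₀: no

Row totals [28, 40], col totals [48, 20], n=68
χ² = (22−19.76)²/19.76 + (6−8.24)²/8.24 + (26−28.24)²/28.24 + (14−11.76)²/11.76 = 1.4612
df = 1
p-value (upper-tail) = 0.22674
At α=0.05: p ≥ α → fail to reject H₀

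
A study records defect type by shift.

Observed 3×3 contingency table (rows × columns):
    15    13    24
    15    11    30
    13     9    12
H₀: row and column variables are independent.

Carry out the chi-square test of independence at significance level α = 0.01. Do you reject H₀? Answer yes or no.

reject H₀: no

Row totals [52, 56, 34], col totals [43, 33, 66], n=142
χ² = (15−15.75)²/15.75 + (13−12.08)²/12.08 + (24−24.17)²/24.17 + (15−16.96)²/16.96 + (11−13.01)²/13.01 + (30−26.03)²/26.03 + (13−10.30)²/10.30 + (9−7.90)²/7.90 + (12−15.80)²/15.80 = 3.0279
df = 4
p-value (upper-tail) = 0.55317
At α=0.01: p ≥ α → fail to reject H₀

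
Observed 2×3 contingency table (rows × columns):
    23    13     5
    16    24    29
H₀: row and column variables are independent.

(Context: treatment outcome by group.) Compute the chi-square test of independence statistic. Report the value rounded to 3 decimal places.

Row totals [41, 69], col totals [39, 37, 34], n=110
χ² = (23−14.54)²/14.54 + (13−13.79)²/13.79 + (5−12.67)²/12.67 + (16−24.46)²/24.46 + (24−23.21)²/23.21 + (29−21.33)²/21.33 = 15.3341
df = 2

test statistic = 15.334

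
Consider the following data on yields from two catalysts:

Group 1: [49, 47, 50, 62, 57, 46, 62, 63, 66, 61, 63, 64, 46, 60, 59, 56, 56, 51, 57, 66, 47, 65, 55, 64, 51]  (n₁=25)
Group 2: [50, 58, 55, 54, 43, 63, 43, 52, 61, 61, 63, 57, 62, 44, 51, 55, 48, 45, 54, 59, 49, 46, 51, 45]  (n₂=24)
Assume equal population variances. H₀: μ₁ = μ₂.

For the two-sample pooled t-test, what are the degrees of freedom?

df = n₁ + n₂ − 2 = 25 + 24 − 2 = 47

degrees of freedom = 47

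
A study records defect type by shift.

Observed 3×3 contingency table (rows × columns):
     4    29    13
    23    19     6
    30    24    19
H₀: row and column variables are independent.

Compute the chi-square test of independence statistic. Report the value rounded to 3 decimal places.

Row totals [46, 48, 73], col totals [57, 72, 38], n=167
χ² = (4−15.70)²/15.70 + (29−19.83)²/19.83 + (13−10.47)²/10.47 + (23−16.38)²/16.38 + (19−20.69)²/20.69 + (6−10.92)²/10.92 + (30−24.92)²/24.92 + (24−31.47)²/31.47 + (19−16.61)²/16.61 = 21.7551
df = 4

test statistic = 21.755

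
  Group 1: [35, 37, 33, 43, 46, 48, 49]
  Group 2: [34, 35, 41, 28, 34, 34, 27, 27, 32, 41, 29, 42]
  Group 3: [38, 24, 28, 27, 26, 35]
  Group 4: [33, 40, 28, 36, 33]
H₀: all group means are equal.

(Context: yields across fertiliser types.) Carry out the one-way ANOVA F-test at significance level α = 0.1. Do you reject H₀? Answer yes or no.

reject H₀: yes

Group means [41.57, 33.67, 29.67, 34.00], grand mean 34.767
SSB = Σnᵢ(x̄ᵢ−x̄)² = 497.652; SSW = ΣΣ(x−x̄ᵢ)² = 811.714
MSB = 497.652/3 = 165.8841; MSW = 811.714/26 = 31.2198
F = MSB/MSW = 5.3134
df = (3, 26)
p-value (upper-tail) = 0.00544
At α=0.1: p < α → reject H₀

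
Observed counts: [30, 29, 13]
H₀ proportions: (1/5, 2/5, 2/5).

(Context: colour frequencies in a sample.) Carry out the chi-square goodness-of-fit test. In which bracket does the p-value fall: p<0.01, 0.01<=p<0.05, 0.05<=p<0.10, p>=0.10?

p-value bracket: p<0.01

n = 72; E_i = n·p_i = [14.40, 28.80, 28.80]
χ² = (30−14.40)²/14.40 + (29−28.80)²/28.80 + (13−28.80)²/28.80 = 25.5694
df = 2
p-value (upper-tail) = 0.00000
→ bracket: p<0.01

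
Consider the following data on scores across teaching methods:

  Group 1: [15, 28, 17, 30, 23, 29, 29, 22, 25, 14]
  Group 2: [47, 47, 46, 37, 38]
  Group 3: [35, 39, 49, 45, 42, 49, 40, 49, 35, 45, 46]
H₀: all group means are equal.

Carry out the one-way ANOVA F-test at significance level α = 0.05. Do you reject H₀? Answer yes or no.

reject H₀: yes

Group means [23.20, 43.00, 43.09], grand mean 35.423
SSB = Σnᵢ(x̄ᵢ−x̄)² = 2427.837; SSW = ΣΣ(x−x̄ᵢ)² = 712.509
MSB = 2427.837/2 = 1213.9185; MSW = 712.509/23 = 30.9787
F = MSB/MSW = 39.1856
df = (2, 23)
p-value (upper-tail) = 0.00000
At α=0.05: p < α → reject H₀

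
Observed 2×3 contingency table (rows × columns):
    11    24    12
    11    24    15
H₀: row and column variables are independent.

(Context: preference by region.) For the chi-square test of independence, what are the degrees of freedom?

degrees of freedom = 2

df = (r−1)(c−1) = (2−1)·(3−1) = 2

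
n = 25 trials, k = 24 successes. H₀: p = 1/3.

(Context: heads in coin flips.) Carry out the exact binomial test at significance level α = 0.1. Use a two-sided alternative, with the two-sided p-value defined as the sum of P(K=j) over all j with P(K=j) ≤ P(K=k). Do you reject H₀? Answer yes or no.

reject H₀: yes

Exact binomial: n=25, k=24, p₀=1/3=0.3333
P(X=j) = C(n,j)·p₀^j·(1−p₀)^(n−j); p = Σ P(X=j) over j with P(X=j) ≤ P(X=24)
p-value (two-sided) = 0.00000
At α=0.1: p < α → reject H₀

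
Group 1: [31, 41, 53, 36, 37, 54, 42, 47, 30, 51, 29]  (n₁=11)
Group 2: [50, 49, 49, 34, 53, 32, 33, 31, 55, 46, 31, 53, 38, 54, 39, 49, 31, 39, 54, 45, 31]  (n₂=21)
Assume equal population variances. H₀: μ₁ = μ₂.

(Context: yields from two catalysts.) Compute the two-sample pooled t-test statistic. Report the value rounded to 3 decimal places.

x̄₁=41.000, s₁=9.252, n₁=11
x̄₂=42.667, s₂=9.189, n₂=21
s_p² = [10·9.252² + 20·9.189²]/30 = 84.8222
SE = √(s_p²·(1/11+1/21)) = 3.4279
t = (41.000−42.667)/3.4279 = -0.4862
df = 30

test statistic = -0.486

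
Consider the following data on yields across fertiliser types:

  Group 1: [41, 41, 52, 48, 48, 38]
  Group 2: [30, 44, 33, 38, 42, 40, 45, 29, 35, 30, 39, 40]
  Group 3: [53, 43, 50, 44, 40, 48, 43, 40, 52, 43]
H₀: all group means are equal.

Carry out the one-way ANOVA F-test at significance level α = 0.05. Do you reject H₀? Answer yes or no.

Group means [44.67, 37.08, 45.60], grand mean 41.750
SSB = Σnᵢ(x̄ᵢ−x̄)² = 460.600; SSW = ΣΣ(x−x̄ᵢ)² = 696.650
MSB = 460.600/2 = 230.3000; MSW = 696.650/25 = 27.8660
F = MSB/MSW = 8.2646
df = (2, 25)
p-value (upper-tail) = 0.00176
At α=0.05: p < α → reject H₀

reject H₀: yes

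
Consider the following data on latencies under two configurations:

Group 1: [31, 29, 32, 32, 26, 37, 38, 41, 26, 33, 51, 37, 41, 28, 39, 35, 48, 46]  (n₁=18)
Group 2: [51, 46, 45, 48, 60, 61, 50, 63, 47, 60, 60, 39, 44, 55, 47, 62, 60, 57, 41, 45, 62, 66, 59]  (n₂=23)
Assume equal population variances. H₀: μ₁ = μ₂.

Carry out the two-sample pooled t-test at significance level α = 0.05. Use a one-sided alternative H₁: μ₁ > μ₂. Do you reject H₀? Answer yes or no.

reject H₀: no

x̄₁=36.111, s₁=7.332, n₁=18
x̄₂=53.391, s₂=8.123, n₂=23
s_p² = [17·7.332² + 22·8.123²]/39 = 60.6476
SE = √(s_p²·(1/18+1/23)) = 2.4507
t = (36.111−53.391)/2.4507 = -7.0510
df = 39
p-value (one-sided, H₁ greater) = 1.00000
At α=0.05: p ≥ α → fail to reject H₀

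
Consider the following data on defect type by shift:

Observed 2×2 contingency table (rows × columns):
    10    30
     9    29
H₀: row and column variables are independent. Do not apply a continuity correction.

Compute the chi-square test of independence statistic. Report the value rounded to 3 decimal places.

test statistic = 0.018

Row totals [40, 38], col totals [19, 59], n=78
χ² = (10−9.74)²/9.74 + (30−30.26)²/30.26 + (9−9.26)²/9.26 + (29−28.74)²/28.74 = 0.0183
df = 1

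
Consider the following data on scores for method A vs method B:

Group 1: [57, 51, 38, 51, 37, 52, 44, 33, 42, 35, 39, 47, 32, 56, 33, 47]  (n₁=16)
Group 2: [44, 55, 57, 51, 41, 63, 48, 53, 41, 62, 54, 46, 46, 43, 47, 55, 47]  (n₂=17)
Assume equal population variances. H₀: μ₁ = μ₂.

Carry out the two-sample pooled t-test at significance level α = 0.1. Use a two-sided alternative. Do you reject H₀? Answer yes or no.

x̄₁=43.375, s₁=8.437, n₁=16
x̄₂=50.176, s₂=6.794, n₂=17
s_p² = [15·8.437² + 16·6.794²]/31 = 58.2652
SE = √(s_p²·(1/16+1/17)) = 2.6587
t = (43.375−50.176)/2.6587 = -2.5581
df = 31
p-value (two-sided) = 0.01563
At α=0.1: p < α → reject H₀

reject H₀: yes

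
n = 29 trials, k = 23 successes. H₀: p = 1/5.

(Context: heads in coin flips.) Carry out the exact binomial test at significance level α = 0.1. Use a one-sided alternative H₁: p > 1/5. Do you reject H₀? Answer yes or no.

Exact binomial: n=29, k=23, p₀=1/5=0.2000
P(X≥23) from Σ C(n,i)·p₀^i·(1−p₀)^(n−i)
p-value (one-sided, H₁ greater) = 0.00000
At α=0.1: p < α → reject H₀

reject H₀: yes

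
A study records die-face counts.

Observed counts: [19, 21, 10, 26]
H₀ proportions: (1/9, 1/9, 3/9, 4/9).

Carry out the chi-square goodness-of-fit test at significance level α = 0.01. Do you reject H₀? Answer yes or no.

n = 76; E_i = n·p_i = [8.44, 8.44, 25.33, 33.78]
χ² = (19−8.44)²/8.44 + (21−8.44)²/8.44 + (10−25.33)²/25.33 + (26−33.78)²/33.78 = 42.9342
df = 3
p-value (upper-tail) = 0.00000
At α=0.01: p < α → reject H₀

reject H₀: yes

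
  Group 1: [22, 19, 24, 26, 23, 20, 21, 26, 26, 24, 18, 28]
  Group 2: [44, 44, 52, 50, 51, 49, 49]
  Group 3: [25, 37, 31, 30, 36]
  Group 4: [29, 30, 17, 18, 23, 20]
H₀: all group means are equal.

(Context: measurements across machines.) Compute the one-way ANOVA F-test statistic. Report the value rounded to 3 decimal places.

test statistic = 67.453

Group means [23.08, 48.43, 31.80, 22.83], grand mean 30.400
SSB = Σnᵢ(x̄ᵢ−x̄)² = 3270.936; SSW = ΣΣ(x−x̄ᵢ)² = 420.264
MSB = 3270.936/3 = 1090.3119; MSW = 420.264/26 = 16.1640
F = MSB/MSW = 67.4531
df = (3, 26)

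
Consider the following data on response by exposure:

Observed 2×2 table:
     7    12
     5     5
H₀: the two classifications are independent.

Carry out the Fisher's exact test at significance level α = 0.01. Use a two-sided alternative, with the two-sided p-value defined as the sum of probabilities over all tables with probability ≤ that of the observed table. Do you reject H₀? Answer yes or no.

Margins: r₁=19, r₂=10, c₁=12, c₂=17, n=29
p_obs = C(19,7)·C(10,5)/C(29,12); sum pmf over tables with pmf ≤ p_obs
p-value (two-sided) = 0.69415
At α=0.01: p ≥ α → fail to reject H₀

reject H₀: no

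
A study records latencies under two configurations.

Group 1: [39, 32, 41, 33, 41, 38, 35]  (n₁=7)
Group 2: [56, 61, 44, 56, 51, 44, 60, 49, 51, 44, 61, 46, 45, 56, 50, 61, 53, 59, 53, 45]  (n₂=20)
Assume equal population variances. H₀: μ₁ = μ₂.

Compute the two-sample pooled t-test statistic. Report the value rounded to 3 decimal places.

x̄₁=37.000, s₁=3.697, n₁=7
x̄₂=52.250, s₂=6.265, n₂=20
s_p² = [6·3.697² + 19·6.265²]/25 = 33.1100
SE = √(s_p²·(1/7+1/20)) = 2.5270
t = (37.000−52.250)/2.5270 = -6.0349
df = 25

test statistic = -6.035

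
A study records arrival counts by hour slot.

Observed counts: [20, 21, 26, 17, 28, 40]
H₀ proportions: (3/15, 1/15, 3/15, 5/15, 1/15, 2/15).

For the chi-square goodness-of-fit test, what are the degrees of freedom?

degrees of freedom = 5

df = k − 1 = 6 − 1 = 5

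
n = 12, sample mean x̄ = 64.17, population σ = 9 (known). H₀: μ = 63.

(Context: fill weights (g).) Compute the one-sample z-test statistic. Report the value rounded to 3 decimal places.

SE = σ/√n = 9/√12 = 2.5981
z = (x̄−μ₀)/SE = (64.17−63)/2.5981 = 0.4503

test statistic = 0.450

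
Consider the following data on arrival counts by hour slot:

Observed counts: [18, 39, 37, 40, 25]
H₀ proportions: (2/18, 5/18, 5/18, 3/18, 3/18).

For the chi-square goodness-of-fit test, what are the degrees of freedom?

df = k − 1 = 5 − 1 = 4

degrees of freedom = 4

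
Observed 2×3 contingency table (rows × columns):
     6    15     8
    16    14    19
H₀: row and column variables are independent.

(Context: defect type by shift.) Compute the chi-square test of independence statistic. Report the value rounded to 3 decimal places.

test statistic = 4.210

Row totals [29, 49], col totals [22, 29, 27], n=78
χ² = (6−8.18)²/8.18 + (15−10.78)²/10.78 + (8−10.04)²/10.04 + (16−13.82)²/13.82 + (14−18.22)²/18.22 + (19−16.96)²/16.96 = 4.2100
df = 2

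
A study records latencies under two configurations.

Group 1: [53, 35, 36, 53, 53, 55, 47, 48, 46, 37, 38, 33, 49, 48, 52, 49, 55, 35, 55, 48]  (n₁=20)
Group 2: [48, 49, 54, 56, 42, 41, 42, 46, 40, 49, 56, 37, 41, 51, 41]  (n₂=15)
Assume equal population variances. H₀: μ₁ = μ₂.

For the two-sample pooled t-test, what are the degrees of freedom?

df = n₁ + n₂ − 2 = 20 + 15 − 2 = 33

degrees of freedom = 33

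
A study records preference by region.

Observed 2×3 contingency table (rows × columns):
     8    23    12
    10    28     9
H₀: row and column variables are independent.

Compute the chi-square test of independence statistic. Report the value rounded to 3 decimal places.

Row totals [43, 47], col totals [18, 51, 21], n=90
χ² = (8−8.60)²/8.60 + (23−24.37)²/24.37 + (12−10.03)²/10.03 + (10−9.40)²/9.40 + (28−26.63)²/26.63 + (9−10.97)²/10.97 = 0.9651
df = 2

test statistic = 0.965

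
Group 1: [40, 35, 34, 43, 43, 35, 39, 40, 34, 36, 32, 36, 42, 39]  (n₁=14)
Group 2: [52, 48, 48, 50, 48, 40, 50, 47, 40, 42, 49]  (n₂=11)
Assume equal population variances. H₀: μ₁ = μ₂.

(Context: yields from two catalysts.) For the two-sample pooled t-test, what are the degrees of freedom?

df = n₁ + n₂ − 2 = 14 + 11 − 2 = 23

degrees of freedom = 23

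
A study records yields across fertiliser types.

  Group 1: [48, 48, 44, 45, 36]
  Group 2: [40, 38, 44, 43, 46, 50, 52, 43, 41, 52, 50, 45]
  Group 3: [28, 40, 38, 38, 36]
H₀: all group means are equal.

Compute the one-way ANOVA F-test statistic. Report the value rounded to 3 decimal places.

test statistic = 6.990

Group means [44.20, 45.33, 36.00], grand mean 42.955
SSB = Σnᵢ(x̄ᵢ−x̄)² = 317.488; SSW = ΣΣ(x−x̄ᵢ)² = 431.467
MSB = 317.488/2 = 158.7439; MSW = 431.467/19 = 22.7088
F = MSB/MSW = 6.9904
df = (2, 19)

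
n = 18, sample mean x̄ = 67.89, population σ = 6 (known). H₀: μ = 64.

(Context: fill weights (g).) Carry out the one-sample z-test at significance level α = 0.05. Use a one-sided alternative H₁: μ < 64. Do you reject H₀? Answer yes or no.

reject H₀: no

SE = σ/√n = 6/√18 = 1.4142
z = (x̄−μ₀)/SE = (67.89−64)/1.4142 = 2.7506
p-value (one-sided, H₁ less) = 0.99703
At α=0.05: p ≥ α → fail to reject H₀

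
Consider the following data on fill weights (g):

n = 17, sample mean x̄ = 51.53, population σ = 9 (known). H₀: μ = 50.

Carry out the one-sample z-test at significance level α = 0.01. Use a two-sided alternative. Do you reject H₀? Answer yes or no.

SE = σ/√n = 9/√17 = 2.1828
z = (x̄−μ₀)/SE = (51.53−50)/2.1828 = 0.7009
p-value (two-sided) = 0.48335
At α=0.01: p ≥ α → fail to reject H₀

reject H₀: no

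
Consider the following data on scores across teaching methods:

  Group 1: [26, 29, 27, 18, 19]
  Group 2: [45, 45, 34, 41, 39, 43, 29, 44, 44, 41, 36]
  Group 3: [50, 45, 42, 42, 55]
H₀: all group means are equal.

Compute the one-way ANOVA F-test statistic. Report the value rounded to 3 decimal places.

Group means [23.80, 40.09, 46.80], grand mean 37.810
SSB = Σnᵢ(x̄ᵢ−x̄)² = 1442.729; SSW = ΣΣ(x−x̄ᵢ)² = 492.509
MSB = 1442.729/2 = 721.3645; MSW = 492.509/18 = 27.3616
F = MSB/MSW = 26.3641
df = (2, 18)

test statistic = 26.364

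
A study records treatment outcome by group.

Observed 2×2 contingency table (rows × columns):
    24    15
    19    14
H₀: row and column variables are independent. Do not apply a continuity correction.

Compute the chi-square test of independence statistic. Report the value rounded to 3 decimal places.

test statistic = 0.117

Row totals [39, 33], col totals [43, 29], n=72
χ² = (24−23.29)²/23.29 + (15−15.71)²/15.71 + (19−19.71)²/19.71 + (14−13.29)²/13.29 = 0.1167
df = 1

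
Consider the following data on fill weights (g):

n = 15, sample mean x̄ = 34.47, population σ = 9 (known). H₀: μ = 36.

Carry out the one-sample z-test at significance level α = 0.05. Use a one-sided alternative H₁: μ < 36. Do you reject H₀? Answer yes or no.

SE = σ/√n = 9/√15 = 2.3238
z = (x̄−μ₀)/SE = (34.47−36)/2.3238 = -0.6584
p-value (one-sided, H₁ less) = 0.25514
At α=0.05: p ≥ α → fail to reject H₀

reject H₀: no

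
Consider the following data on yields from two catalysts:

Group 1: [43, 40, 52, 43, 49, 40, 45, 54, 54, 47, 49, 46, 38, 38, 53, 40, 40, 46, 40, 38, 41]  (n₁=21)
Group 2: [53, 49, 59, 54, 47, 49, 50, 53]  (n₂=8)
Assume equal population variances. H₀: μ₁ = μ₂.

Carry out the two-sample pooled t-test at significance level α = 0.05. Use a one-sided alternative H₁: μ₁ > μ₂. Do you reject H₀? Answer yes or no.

x̄₁=44.571, s₁=5.501, n₁=21
x̄₂=51.750, s₂=3.808, n₂=8
s_p² = [20·5.501² + 7·3.808²]/27 = 26.1720
SE = √(s_p²·(1/21+1/8)) = 2.1255
t = (44.571−51.750)/2.1255 = -3.3773
df = 27
p-value (one-sided, H₁ greater) = 0.99888
At α=0.05: p ≥ α → fail to reject H₀

reject H₀: no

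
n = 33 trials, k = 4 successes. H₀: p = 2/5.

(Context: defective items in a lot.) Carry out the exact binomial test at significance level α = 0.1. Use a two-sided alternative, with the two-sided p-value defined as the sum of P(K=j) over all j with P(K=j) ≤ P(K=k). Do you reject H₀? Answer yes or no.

Exact binomial: n=33, k=4, p₀=2/5=0.4000
P(X=j) = C(n,j)·p₀^j·(1−p₀)^(n−j); p = Σ P(X=j) over j with P(X=j) ≤ P(X=4)
p-value (two-sided) = 0.00062
At α=0.1: p < α → reject H₀

reject H₀: yes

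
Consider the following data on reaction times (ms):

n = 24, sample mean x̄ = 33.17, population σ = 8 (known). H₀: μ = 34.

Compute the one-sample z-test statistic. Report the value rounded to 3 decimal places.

SE = σ/√n = 8/√24 = 1.6330
z = (x̄−μ₀)/SE = (33.17−34)/1.6330 = -0.5083

test statistic = -0.508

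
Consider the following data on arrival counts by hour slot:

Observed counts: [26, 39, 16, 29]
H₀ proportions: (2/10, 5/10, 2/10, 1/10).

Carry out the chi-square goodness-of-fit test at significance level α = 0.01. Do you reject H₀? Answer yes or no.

reject H₀: yes

n = 110; E_i = n·p_i = [22.00, 55.00, 22.00, 11.00]
χ² = (26−22.00)²/22.00 + (39−55.00)²/55.00 + (16−22.00)²/22.00 + (29−11.00)²/11.00 = 36.4727
df = 3
p-value (upper-tail) = 0.00000
At α=0.01: p < α → reject H₀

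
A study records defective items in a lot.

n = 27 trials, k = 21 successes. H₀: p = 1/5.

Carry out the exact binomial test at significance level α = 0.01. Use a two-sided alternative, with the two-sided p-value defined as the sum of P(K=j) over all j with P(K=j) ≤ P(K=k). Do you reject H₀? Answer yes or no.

Exact binomial: n=27, k=21, p₀=1/5=0.2000
P(X=j) = C(n,j)·p₀^j·(1−p₀)^(n−j); p = Σ P(X=j) over j with P(X=j) ≤ P(X=21)
p-value (two-sided) = 0.00000
At α=0.01: p < α → reject H₀

reject H₀: yes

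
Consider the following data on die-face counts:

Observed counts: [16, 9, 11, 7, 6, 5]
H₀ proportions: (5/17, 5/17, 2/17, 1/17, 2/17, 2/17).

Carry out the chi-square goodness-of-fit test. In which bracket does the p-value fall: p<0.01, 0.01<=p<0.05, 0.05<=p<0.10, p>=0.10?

p-value bracket: 0.01<=p<0.05

n = 54; E_i = n·p_i = [15.88, 15.88, 6.35, 3.18, 6.35, 6.35]
χ² = (16−15.88)²/15.88 + (9−15.88)²/15.88 + (11−6.35)²/6.35 + (7−3.18)²/3.18 + (6−6.35)²/6.35 + (5−6.35)²/6.35 = 11.2926
df = 5
p-value (upper-tail) = 0.04588
→ bracket: 0.01<=p<0.05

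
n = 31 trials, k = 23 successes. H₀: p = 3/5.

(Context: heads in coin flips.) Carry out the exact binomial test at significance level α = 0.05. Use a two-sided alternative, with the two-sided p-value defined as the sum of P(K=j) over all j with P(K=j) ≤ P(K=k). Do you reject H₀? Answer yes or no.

Exact binomial: n=31, k=23, p₀=3/5=0.6000
P(X=j) = C(n,j)·p₀^j·(1−p₀)^(n−j); p = Σ P(X=j) over j with P(X=j) ≤ P(X=23)
p-value (two-sided) = 0.14151
At α=0.05: p ≥ α → fail to reject H₀

reject H₀: no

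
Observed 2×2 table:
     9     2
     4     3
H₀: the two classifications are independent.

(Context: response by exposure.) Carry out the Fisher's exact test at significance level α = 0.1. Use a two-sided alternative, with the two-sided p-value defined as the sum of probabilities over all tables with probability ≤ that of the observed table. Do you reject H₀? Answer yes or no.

reject H₀: no

Margins: r₁=11, r₂=7, c₁=13, c₂=5, n=18
p_obs = C(11,9)·C(7,4)/C(18,13); sum pmf over tables with pmf ≤ p_obs
p-value (two-sided) = 0.32598
At α=0.1: p ≥ α → fail to reject H₀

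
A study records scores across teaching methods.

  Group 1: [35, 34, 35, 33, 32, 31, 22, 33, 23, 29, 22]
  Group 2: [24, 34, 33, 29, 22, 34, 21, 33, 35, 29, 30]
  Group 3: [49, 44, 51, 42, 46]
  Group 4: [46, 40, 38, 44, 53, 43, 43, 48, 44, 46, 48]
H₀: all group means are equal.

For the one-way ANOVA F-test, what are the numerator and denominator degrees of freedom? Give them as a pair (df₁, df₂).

degrees of freedom = [3, 34]

k = 4 groups, N = 38 total
df = (k−1, N−k) = (4−1, 38−4) = (3, 34)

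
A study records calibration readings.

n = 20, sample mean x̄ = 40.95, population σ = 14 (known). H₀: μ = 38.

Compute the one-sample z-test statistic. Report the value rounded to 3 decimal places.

SE = σ/√n = 14/√20 = 3.1305
z = (x̄−μ₀)/SE = (40.95−38)/3.1305 = 0.9423

test statistic = 0.942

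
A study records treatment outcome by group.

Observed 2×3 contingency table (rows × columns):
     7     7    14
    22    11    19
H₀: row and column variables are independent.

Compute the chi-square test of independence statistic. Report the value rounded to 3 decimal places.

test statistic = 2.423

Row totals [28, 52], col totals [29, 18, 33], n=80
χ² = (7−10.15)²/10.15 + (7−6.30)²/6.30 + (14−11.55)²/11.55 + (22−18.85)²/18.85 + (11−11.70)²/11.70 + (19−21.45)²/21.45 = 2.4232
df = 2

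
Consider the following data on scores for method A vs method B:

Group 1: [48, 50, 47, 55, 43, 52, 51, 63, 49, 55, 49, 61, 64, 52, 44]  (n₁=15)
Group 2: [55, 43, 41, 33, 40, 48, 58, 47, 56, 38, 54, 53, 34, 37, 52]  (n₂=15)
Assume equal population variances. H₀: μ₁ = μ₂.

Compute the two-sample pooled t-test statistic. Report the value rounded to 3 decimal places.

test statistic = 2.285

x̄₁=52.200, s₁=6.394, n₁=15
x̄₂=45.933, s₂=8.481, n₂=15
s_p² = [14·6.394² + 14·8.481²]/28 = 56.4048
SE = √(s_p²·(1/15+1/15)) = 2.7424
t = (52.200−45.933)/2.7424 = 2.2851
df = 28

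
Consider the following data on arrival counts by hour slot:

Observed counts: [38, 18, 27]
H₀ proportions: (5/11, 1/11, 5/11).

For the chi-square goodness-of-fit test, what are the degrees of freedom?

degrees of freedom = 2

df = k − 1 = 3 − 1 = 2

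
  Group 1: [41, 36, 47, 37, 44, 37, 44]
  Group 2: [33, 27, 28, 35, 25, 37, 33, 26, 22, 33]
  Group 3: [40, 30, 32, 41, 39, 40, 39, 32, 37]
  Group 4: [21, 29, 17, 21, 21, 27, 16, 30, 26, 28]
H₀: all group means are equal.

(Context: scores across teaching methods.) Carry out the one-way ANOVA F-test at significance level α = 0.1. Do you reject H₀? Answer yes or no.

Group means [40.86, 29.90, 36.67, 23.60], grand mean 31.972
SSB = Σnᵢ(x̄ᵢ−x̄)² = 1494.815; SSW = ΣΣ(x−x̄ᵢ)² = 698.157
MSB = 1494.815/3 = 498.2717; MSW = 698.157/32 = 21.8174
F = MSB/MSW = 22.8383
df = (3, 32)
p-value (upper-tail) = 0.00000
At α=0.1: p < α → reject H₀

reject H₀: yes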